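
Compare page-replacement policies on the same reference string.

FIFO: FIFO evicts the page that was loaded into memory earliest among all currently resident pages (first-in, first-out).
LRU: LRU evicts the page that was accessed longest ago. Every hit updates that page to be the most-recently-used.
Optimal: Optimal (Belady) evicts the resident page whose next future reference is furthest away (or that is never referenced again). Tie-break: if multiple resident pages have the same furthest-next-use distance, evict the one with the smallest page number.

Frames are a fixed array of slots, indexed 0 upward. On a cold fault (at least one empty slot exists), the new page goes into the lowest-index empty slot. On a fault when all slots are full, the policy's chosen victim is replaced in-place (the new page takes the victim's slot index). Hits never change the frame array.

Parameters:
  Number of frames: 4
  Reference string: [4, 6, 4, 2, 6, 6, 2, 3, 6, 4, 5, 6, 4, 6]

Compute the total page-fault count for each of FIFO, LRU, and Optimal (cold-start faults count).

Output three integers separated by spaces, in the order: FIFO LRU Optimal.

Answer: 7 5 5

Derivation:
--- FIFO ---
  step 0: ref 4 -> FAULT, frames=[4,-,-,-] (faults so far: 1)
  step 1: ref 6 -> FAULT, frames=[4,6,-,-] (faults so far: 2)
  step 2: ref 4 -> HIT, frames=[4,6,-,-] (faults so far: 2)
  step 3: ref 2 -> FAULT, frames=[4,6,2,-] (faults so far: 3)
  step 4: ref 6 -> HIT, frames=[4,6,2,-] (faults so far: 3)
  step 5: ref 6 -> HIT, frames=[4,6,2,-] (faults so far: 3)
  step 6: ref 2 -> HIT, frames=[4,6,2,-] (faults so far: 3)
  step 7: ref 3 -> FAULT, frames=[4,6,2,3] (faults so far: 4)
  step 8: ref 6 -> HIT, frames=[4,6,2,3] (faults so far: 4)
  step 9: ref 4 -> HIT, frames=[4,6,2,3] (faults so far: 4)
  step 10: ref 5 -> FAULT, evict 4, frames=[5,6,2,3] (faults so far: 5)
  step 11: ref 6 -> HIT, frames=[5,6,2,3] (faults so far: 5)
  step 12: ref 4 -> FAULT, evict 6, frames=[5,4,2,3] (faults so far: 6)
  step 13: ref 6 -> FAULT, evict 2, frames=[5,4,6,3] (faults so far: 7)
  FIFO total faults: 7
--- LRU ---
  step 0: ref 4 -> FAULT, frames=[4,-,-,-] (faults so far: 1)
  step 1: ref 6 -> FAULT, frames=[4,6,-,-] (faults so far: 2)
  step 2: ref 4 -> HIT, frames=[4,6,-,-] (faults so far: 2)
  step 3: ref 2 -> FAULT, frames=[4,6,2,-] (faults so far: 3)
  step 4: ref 6 -> HIT, frames=[4,6,2,-] (faults so far: 3)
  step 5: ref 6 -> HIT, frames=[4,6,2,-] (faults so far: 3)
  step 6: ref 2 -> HIT, frames=[4,6,2,-] (faults so far: 3)
  step 7: ref 3 -> FAULT, frames=[4,6,2,3] (faults so far: 4)
  step 8: ref 6 -> HIT, frames=[4,6,2,3] (faults so far: 4)
  step 9: ref 4 -> HIT, frames=[4,6,2,3] (faults so far: 4)
  step 10: ref 5 -> FAULT, evict 2, frames=[4,6,5,3] (faults so far: 5)
  step 11: ref 6 -> HIT, frames=[4,6,5,3] (faults so far: 5)
  step 12: ref 4 -> HIT, frames=[4,6,5,3] (faults so far: 5)
  step 13: ref 6 -> HIT, frames=[4,6,5,3] (faults so far: 5)
  LRU total faults: 5
--- Optimal ---
  step 0: ref 4 -> FAULT, frames=[4,-,-,-] (faults so far: 1)
  step 1: ref 6 -> FAULT, frames=[4,6,-,-] (faults so far: 2)
  step 2: ref 4 -> HIT, frames=[4,6,-,-] (faults so far: 2)
  step 3: ref 2 -> FAULT, frames=[4,6,2,-] (faults so far: 3)
  step 4: ref 6 -> HIT, frames=[4,6,2,-] (faults so far: 3)
  step 5: ref 6 -> HIT, frames=[4,6,2,-] (faults so far: 3)
  step 6: ref 2 -> HIT, frames=[4,6,2,-] (faults so far: 3)
  step 7: ref 3 -> FAULT, frames=[4,6,2,3] (faults so far: 4)
  step 8: ref 6 -> HIT, frames=[4,6,2,3] (faults so far: 4)
  step 9: ref 4 -> HIT, frames=[4,6,2,3] (faults so far: 4)
  step 10: ref 5 -> FAULT, evict 2, frames=[4,6,5,3] (faults so far: 5)
  step 11: ref 6 -> HIT, frames=[4,6,5,3] (faults so far: 5)
  step 12: ref 4 -> HIT, frames=[4,6,5,3] (faults so far: 5)
  step 13: ref 6 -> HIT, frames=[4,6,5,3] (faults so far: 5)
  Optimal total faults: 5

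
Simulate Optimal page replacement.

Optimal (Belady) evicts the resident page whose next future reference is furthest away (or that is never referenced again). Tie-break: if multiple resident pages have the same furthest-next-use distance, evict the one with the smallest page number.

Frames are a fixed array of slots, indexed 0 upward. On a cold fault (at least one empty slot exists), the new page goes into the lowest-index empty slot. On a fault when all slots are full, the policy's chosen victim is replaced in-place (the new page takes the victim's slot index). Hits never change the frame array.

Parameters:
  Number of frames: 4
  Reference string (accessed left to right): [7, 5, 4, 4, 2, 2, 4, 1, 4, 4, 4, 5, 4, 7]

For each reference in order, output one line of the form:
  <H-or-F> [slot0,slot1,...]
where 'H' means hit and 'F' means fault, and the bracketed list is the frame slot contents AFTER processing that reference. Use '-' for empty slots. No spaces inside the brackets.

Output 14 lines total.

F [7,-,-,-]
F [7,5,-,-]
F [7,5,4,-]
H [7,5,4,-]
F [7,5,4,2]
H [7,5,4,2]
H [7,5,4,2]
F [7,5,4,1]
H [7,5,4,1]
H [7,5,4,1]
H [7,5,4,1]
H [7,5,4,1]
H [7,5,4,1]
H [7,5,4,1]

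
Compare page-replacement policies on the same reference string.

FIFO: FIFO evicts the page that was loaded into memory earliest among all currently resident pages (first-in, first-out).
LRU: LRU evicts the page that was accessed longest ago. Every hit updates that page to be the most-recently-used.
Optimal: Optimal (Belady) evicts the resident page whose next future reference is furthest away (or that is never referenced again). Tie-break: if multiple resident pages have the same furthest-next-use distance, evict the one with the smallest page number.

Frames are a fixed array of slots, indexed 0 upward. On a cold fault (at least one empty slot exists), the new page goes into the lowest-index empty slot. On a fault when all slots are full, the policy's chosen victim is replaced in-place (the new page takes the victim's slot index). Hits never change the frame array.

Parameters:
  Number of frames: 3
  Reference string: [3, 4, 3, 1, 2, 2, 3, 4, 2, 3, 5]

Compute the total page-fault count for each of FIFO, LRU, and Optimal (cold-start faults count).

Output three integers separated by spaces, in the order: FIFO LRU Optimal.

--- FIFO ---
  step 0: ref 3 -> FAULT, frames=[3,-,-] (faults so far: 1)
  step 1: ref 4 -> FAULT, frames=[3,4,-] (faults so far: 2)
  step 2: ref 3 -> HIT, frames=[3,4,-] (faults so far: 2)
  step 3: ref 1 -> FAULT, frames=[3,4,1] (faults so far: 3)
  step 4: ref 2 -> FAULT, evict 3, frames=[2,4,1] (faults so far: 4)
  step 5: ref 2 -> HIT, frames=[2,4,1] (faults so far: 4)
  step 6: ref 3 -> FAULT, evict 4, frames=[2,3,1] (faults so far: 5)
  step 7: ref 4 -> FAULT, evict 1, frames=[2,3,4] (faults so far: 6)
  step 8: ref 2 -> HIT, frames=[2,3,4] (faults so far: 6)
  step 9: ref 3 -> HIT, frames=[2,3,4] (faults so far: 6)
  step 10: ref 5 -> FAULT, evict 2, frames=[5,3,4] (faults so far: 7)
  FIFO total faults: 7
--- LRU ---
  step 0: ref 3 -> FAULT, frames=[3,-,-] (faults so far: 1)
  step 1: ref 4 -> FAULT, frames=[3,4,-] (faults so far: 2)
  step 2: ref 3 -> HIT, frames=[3,4,-] (faults so far: 2)
  step 3: ref 1 -> FAULT, frames=[3,4,1] (faults so far: 3)
  step 4: ref 2 -> FAULT, evict 4, frames=[3,2,1] (faults so far: 4)
  step 5: ref 2 -> HIT, frames=[3,2,1] (faults so far: 4)
  step 6: ref 3 -> HIT, frames=[3,2,1] (faults so far: 4)
  step 7: ref 4 -> FAULT, evict 1, frames=[3,2,4] (faults so far: 5)
  step 8: ref 2 -> HIT, frames=[3,2,4] (faults so far: 5)
  step 9: ref 3 -> HIT, frames=[3,2,4] (faults so far: 5)
  step 10: ref 5 -> FAULT, evict 4, frames=[3,2,5] (faults so far: 6)
  LRU total faults: 6
--- Optimal ---
  step 0: ref 3 -> FAULT, frames=[3,-,-] (faults so far: 1)
  step 1: ref 4 -> FAULT, frames=[3,4,-] (faults so far: 2)
  step 2: ref 3 -> HIT, frames=[3,4,-] (faults so far: 2)
  step 3: ref 1 -> FAULT, frames=[3,4,1] (faults so far: 3)
  step 4: ref 2 -> FAULT, evict 1, frames=[3,4,2] (faults so far: 4)
  step 5: ref 2 -> HIT, frames=[3,4,2] (faults so far: 4)
  step 6: ref 3 -> HIT, frames=[3,4,2] (faults so far: 4)
  step 7: ref 4 -> HIT, frames=[3,4,2] (faults so far: 4)
  step 8: ref 2 -> HIT, frames=[3,4,2] (faults so far: 4)
  step 9: ref 3 -> HIT, frames=[3,4,2] (faults so far: 4)
  step 10: ref 5 -> FAULT, evict 2, frames=[3,4,5] (faults so far: 5)
  Optimal total faults: 5

Answer: 7 6 5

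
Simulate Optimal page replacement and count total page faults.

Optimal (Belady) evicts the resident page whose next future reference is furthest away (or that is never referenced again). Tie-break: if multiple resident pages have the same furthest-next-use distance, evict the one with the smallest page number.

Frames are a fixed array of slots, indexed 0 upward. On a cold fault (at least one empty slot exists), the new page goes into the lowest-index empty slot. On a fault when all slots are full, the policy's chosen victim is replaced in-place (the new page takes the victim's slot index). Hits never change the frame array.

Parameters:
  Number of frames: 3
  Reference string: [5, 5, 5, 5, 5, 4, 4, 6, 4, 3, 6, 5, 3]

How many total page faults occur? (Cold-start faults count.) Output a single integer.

Answer: 4

Derivation:
Step 0: ref 5 → FAULT, frames=[5,-,-]
Step 1: ref 5 → HIT, frames=[5,-,-]
Step 2: ref 5 → HIT, frames=[5,-,-]
Step 3: ref 5 → HIT, frames=[5,-,-]
Step 4: ref 5 → HIT, frames=[5,-,-]
Step 5: ref 4 → FAULT, frames=[5,4,-]
Step 6: ref 4 → HIT, frames=[5,4,-]
Step 7: ref 6 → FAULT, frames=[5,4,6]
Step 8: ref 4 → HIT, frames=[5,4,6]
Step 9: ref 3 → FAULT (evict 4), frames=[5,3,6]
Step 10: ref 6 → HIT, frames=[5,3,6]
Step 11: ref 5 → HIT, frames=[5,3,6]
Step 12: ref 3 → HIT, frames=[5,3,6]
Total faults: 4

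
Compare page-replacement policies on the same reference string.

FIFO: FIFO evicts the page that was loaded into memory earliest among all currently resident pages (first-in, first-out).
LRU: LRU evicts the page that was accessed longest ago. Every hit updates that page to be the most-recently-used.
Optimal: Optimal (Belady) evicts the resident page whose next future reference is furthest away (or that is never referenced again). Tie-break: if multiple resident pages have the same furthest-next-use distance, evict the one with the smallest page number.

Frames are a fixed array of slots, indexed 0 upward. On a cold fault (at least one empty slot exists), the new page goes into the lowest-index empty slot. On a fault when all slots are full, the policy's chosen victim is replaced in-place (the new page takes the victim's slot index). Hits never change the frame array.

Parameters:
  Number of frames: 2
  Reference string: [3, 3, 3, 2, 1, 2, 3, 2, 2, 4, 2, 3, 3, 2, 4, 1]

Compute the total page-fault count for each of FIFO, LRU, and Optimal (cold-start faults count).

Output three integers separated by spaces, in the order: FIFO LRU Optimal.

--- FIFO ---
  step 0: ref 3 -> FAULT, frames=[3,-] (faults so far: 1)
  step 1: ref 3 -> HIT, frames=[3,-] (faults so far: 1)
  step 2: ref 3 -> HIT, frames=[3,-] (faults so far: 1)
  step 3: ref 2 -> FAULT, frames=[3,2] (faults so far: 2)
  step 4: ref 1 -> FAULT, evict 3, frames=[1,2] (faults so far: 3)
  step 5: ref 2 -> HIT, frames=[1,2] (faults so far: 3)
  step 6: ref 3 -> FAULT, evict 2, frames=[1,3] (faults so far: 4)
  step 7: ref 2 -> FAULT, evict 1, frames=[2,3] (faults so far: 5)
  step 8: ref 2 -> HIT, frames=[2,3] (faults so far: 5)
  step 9: ref 4 -> FAULT, evict 3, frames=[2,4] (faults so far: 6)
  step 10: ref 2 -> HIT, frames=[2,4] (faults so far: 6)
  step 11: ref 3 -> FAULT, evict 2, frames=[3,4] (faults so far: 7)
  step 12: ref 3 -> HIT, frames=[3,4] (faults so far: 7)
  step 13: ref 2 -> FAULT, evict 4, frames=[3,2] (faults so far: 8)
  step 14: ref 4 -> FAULT, evict 3, frames=[4,2] (faults so far: 9)
  step 15: ref 1 -> FAULT, evict 2, frames=[4,1] (faults so far: 10)
  FIFO total faults: 10
--- LRU ---
  step 0: ref 3 -> FAULT, frames=[3,-] (faults so far: 1)
  step 1: ref 3 -> HIT, frames=[3,-] (faults so far: 1)
  step 2: ref 3 -> HIT, frames=[3,-] (faults so far: 1)
  step 3: ref 2 -> FAULT, frames=[3,2] (faults so far: 2)
  step 4: ref 1 -> FAULT, evict 3, frames=[1,2] (faults so far: 3)
  step 5: ref 2 -> HIT, frames=[1,2] (faults so far: 3)
  step 6: ref 3 -> FAULT, evict 1, frames=[3,2] (faults so far: 4)
  step 7: ref 2 -> HIT, frames=[3,2] (faults so far: 4)
  step 8: ref 2 -> HIT, frames=[3,2] (faults so far: 4)
  step 9: ref 4 -> FAULT, evict 3, frames=[4,2] (faults so far: 5)
  step 10: ref 2 -> HIT, frames=[4,2] (faults so far: 5)
  step 11: ref 3 -> FAULT, evict 4, frames=[3,2] (faults so far: 6)
  step 12: ref 3 -> HIT, frames=[3,2] (faults so far: 6)
  step 13: ref 2 -> HIT, frames=[3,2] (faults so far: 6)
  step 14: ref 4 -> FAULT, evict 3, frames=[4,2] (faults so far: 7)
  step 15: ref 1 -> FAULT, evict 2, frames=[4,1] (faults so far: 8)
  LRU total faults: 8
--- Optimal ---
  step 0: ref 3 -> FAULT, frames=[3,-] (faults so far: 1)
  step 1: ref 3 -> HIT, frames=[3,-] (faults so far: 1)
  step 2: ref 3 -> HIT, frames=[3,-] (faults so far: 1)
  step 3: ref 2 -> FAULT, frames=[3,2] (faults so far: 2)
  step 4: ref 1 -> FAULT, evict 3, frames=[1,2] (faults so far: 3)
  step 5: ref 2 -> HIT, frames=[1,2] (faults so far: 3)
  step 6: ref 3 -> FAULT, evict 1, frames=[3,2] (faults so far: 4)
  step 7: ref 2 -> HIT, frames=[3,2] (faults so far: 4)
  step 8: ref 2 -> HIT, frames=[3,2] (faults so far: 4)
  step 9: ref 4 -> FAULT, evict 3, frames=[4,2] (faults so far: 5)
  step 10: ref 2 -> HIT, frames=[4,2] (faults so far: 5)
  step 11: ref 3 -> FAULT, evict 4, frames=[3,2] (faults so far: 6)
  step 12: ref 3 -> HIT, frames=[3,2] (faults so far: 6)
  step 13: ref 2 -> HIT, frames=[3,2] (faults so far: 6)
  step 14: ref 4 -> FAULT, evict 2, frames=[3,4] (faults so far: 7)
  step 15: ref 1 -> FAULT, evict 3, frames=[1,4] (faults so far: 8)
  Optimal total faults: 8

Answer: 10 8 8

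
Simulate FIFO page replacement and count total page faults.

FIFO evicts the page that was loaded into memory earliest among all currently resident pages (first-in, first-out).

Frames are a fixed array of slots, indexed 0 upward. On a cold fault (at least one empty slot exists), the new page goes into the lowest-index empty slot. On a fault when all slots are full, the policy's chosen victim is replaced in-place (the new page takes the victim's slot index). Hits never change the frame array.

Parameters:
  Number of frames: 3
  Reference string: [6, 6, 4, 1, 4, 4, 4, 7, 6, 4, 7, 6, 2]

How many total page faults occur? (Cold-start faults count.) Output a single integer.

Step 0: ref 6 → FAULT, frames=[6,-,-]
Step 1: ref 6 → HIT, frames=[6,-,-]
Step 2: ref 4 → FAULT, frames=[6,4,-]
Step 3: ref 1 → FAULT, frames=[6,4,1]
Step 4: ref 4 → HIT, frames=[6,4,1]
Step 5: ref 4 → HIT, frames=[6,4,1]
Step 6: ref 4 → HIT, frames=[6,4,1]
Step 7: ref 7 → FAULT (evict 6), frames=[7,4,1]
Step 8: ref 6 → FAULT (evict 4), frames=[7,6,1]
Step 9: ref 4 → FAULT (evict 1), frames=[7,6,4]
Step 10: ref 7 → HIT, frames=[7,6,4]
Step 11: ref 6 → HIT, frames=[7,6,4]
Step 12: ref 2 → FAULT (evict 7), frames=[2,6,4]
Total faults: 7

Answer: 7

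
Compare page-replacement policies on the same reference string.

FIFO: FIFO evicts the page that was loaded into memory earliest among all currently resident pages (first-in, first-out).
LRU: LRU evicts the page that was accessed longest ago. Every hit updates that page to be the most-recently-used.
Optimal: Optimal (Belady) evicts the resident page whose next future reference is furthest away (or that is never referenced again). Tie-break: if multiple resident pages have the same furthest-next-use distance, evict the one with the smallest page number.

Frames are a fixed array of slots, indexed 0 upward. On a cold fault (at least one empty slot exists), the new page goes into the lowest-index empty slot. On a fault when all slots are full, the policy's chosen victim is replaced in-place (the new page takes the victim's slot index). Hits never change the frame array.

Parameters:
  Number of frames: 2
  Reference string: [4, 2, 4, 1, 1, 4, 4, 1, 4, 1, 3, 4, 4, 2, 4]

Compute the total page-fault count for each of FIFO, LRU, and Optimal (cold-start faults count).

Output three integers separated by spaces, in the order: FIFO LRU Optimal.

Answer: 7 6 5

Derivation:
--- FIFO ---
  step 0: ref 4 -> FAULT, frames=[4,-] (faults so far: 1)
  step 1: ref 2 -> FAULT, frames=[4,2] (faults so far: 2)
  step 2: ref 4 -> HIT, frames=[4,2] (faults so far: 2)
  step 3: ref 1 -> FAULT, evict 4, frames=[1,2] (faults so far: 3)
  step 4: ref 1 -> HIT, frames=[1,2] (faults so far: 3)
  step 5: ref 4 -> FAULT, evict 2, frames=[1,4] (faults so far: 4)
  step 6: ref 4 -> HIT, frames=[1,4] (faults so far: 4)
  step 7: ref 1 -> HIT, frames=[1,4] (faults so far: 4)
  step 8: ref 4 -> HIT, frames=[1,4] (faults so far: 4)
  step 9: ref 1 -> HIT, frames=[1,4] (faults so far: 4)
  step 10: ref 3 -> FAULT, evict 1, frames=[3,4] (faults so far: 5)
  step 11: ref 4 -> HIT, frames=[3,4] (faults so far: 5)
  step 12: ref 4 -> HIT, frames=[3,4] (faults so far: 5)
  step 13: ref 2 -> FAULT, evict 4, frames=[3,2] (faults so far: 6)
  step 14: ref 4 -> FAULT, evict 3, frames=[4,2] (faults so far: 7)
  FIFO total faults: 7
--- LRU ---
  step 0: ref 4 -> FAULT, frames=[4,-] (faults so far: 1)
  step 1: ref 2 -> FAULT, frames=[4,2] (faults so far: 2)
  step 2: ref 4 -> HIT, frames=[4,2] (faults so far: 2)
  step 3: ref 1 -> FAULT, evict 2, frames=[4,1] (faults so far: 3)
  step 4: ref 1 -> HIT, frames=[4,1] (faults so far: 3)
  step 5: ref 4 -> HIT, frames=[4,1] (faults so far: 3)
  step 6: ref 4 -> HIT, frames=[4,1] (faults so far: 3)
  step 7: ref 1 -> HIT, frames=[4,1] (faults so far: 3)
  step 8: ref 4 -> HIT, frames=[4,1] (faults so far: 3)
  step 9: ref 1 -> HIT, frames=[4,1] (faults so far: 3)
  step 10: ref 3 -> FAULT, evict 4, frames=[3,1] (faults so far: 4)
  step 11: ref 4 -> FAULT, evict 1, frames=[3,4] (faults so far: 5)
  step 12: ref 4 -> HIT, frames=[3,4] (faults so far: 5)
  step 13: ref 2 -> FAULT, evict 3, frames=[2,4] (faults so far: 6)
  step 14: ref 4 -> HIT, frames=[2,4] (faults so far: 6)
  LRU total faults: 6
--- Optimal ---
  step 0: ref 4 -> FAULT, frames=[4,-] (faults so far: 1)
  step 1: ref 2 -> FAULT, frames=[4,2] (faults so far: 2)
  step 2: ref 4 -> HIT, frames=[4,2] (faults so far: 2)
  step 3: ref 1 -> FAULT, evict 2, frames=[4,1] (faults so far: 3)
  step 4: ref 1 -> HIT, frames=[4,1] (faults so far: 3)
  step 5: ref 4 -> HIT, frames=[4,1] (faults so far: 3)
  step 6: ref 4 -> HIT, frames=[4,1] (faults so far: 3)
  step 7: ref 1 -> HIT, frames=[4,1] (faults so far: 3)
  step 8: ref 4 -> HIT, frames=[4,1] (faults so far: 3)
  step 9: ref 1 -> HIT, frames=[4,1] (faults so far: 3)
  step 10: ref 3 -> FAULT, evict 1, frames=[4,3] (faults so far: 4)
  step 11: ref 4 -> HIT, frames=[4,3] (faults so far: 4)
  step 12: ref 4 -> HIT, frames=[4,3] (faults so far: 4)
  step 13: ref 2 -> FAULT, evict 3, frames=[4,2] (faults so far: 5)
  step 14: ref 4 -> HIT, frames=[4,2] (faults so far: 5)
  Optimal total faults: 5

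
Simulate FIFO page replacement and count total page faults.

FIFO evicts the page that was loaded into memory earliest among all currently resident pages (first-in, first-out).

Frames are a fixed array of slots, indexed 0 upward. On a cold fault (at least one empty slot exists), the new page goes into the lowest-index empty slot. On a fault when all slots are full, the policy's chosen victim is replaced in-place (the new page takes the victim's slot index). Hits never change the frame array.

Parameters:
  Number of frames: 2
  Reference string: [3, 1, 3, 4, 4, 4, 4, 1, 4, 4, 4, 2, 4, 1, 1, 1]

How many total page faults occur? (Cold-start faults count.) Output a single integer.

Answer: 5

Derivation:
Step 0: ref 3 → FAULT, frames=[3,-]
Step 1: ref 1 → FAULT, frames=[3,1]
Step 2: ref 3 → HIT, frames=[3,1]
Step 3: ref 4 → FAULT (evict 3), frames=[4,1]
Step 4: ref 4 → HIT, frames=[4,1]
Step 5: ref 4 → HIT, frames=[4,1]
Step 6: ref 4 → HIT, frames=[4,1]
Step 7: ref 1 → HIT, frames=[4,1]
Step 8: ref 4 → HIT, frames=[4,1]
Step 9: ref 4 → HIT, frames=[4,1]
Step 10: ref 4 → HIT, frames=[4,1]
Step 11: ref 2 → FAULT (evict 1), frames=[4,2]
Step 12: ref 4 → HIT, frames=[4,2]
Step 13: ref 1 → FAULT (evict 4), frames=[1,2]
Step 14: ref 1 → HIT, frames=[1,2]
Step 15: ref 1 → HIT, frames=[1,2]
Total faults: 5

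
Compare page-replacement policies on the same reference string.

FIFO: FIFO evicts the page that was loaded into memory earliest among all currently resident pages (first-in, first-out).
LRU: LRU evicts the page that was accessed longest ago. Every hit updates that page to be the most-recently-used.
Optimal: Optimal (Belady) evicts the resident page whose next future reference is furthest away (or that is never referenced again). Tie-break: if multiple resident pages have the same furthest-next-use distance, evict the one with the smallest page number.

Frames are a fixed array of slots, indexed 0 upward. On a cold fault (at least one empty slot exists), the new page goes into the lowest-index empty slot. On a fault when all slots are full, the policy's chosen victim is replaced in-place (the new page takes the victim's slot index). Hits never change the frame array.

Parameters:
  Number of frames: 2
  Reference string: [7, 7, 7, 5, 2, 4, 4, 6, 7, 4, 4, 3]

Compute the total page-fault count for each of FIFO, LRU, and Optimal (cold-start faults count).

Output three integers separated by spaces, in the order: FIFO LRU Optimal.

--- FIFO ---
  step 0: ref 7 -> FAULT, frames=[7,-] (faults so far: 1)
  step 1: ref 7 -> HIT, frames=[7,-] (faults so far: 1)
  step 2: ref 7 -> HIT, frames=[7,-] (faults so far: 1)
  step 3: ref 5 -> FAULT, frames=[7,5] (faults so far: 2)
  step 4: ref 2 -> FAULT, evict 7, frames=[2,5] (faults so far: 3)
  step 5: ref 4 -> FAULT, evict 5, frames=[2,4] (faults so far: 4)
  step 6: ref 4 -> HIT, frames=[2,4] (faults so far: 4)
  step 7: ref 6 -> FAULT, evict 2, frames=[6,4] (faults so far: 5)
  step 8: ref 7 -> FAULT, evict 4, frames=[6,7] (faults so far: 6)
  step 9: ref 4 -> FAULT, evict 6, frames=[4,7] (faults so far: 7)
  step 10: ref 4 -> HIT, frames=[4,7] (faults so far: 7)
  step 11: ref 3 -> FAULT, evict 7, frames=[4,3] (faults so far: 8)
  FIFO total faults: 8
--- LRU ---
  step 0: ref 7 -> FAULT, frames=[7,-] (faults so far: 1)
  step 1: ref 7 -> HIT, frames=[7,-] (faults so far: 1)
  step 2: ref 7 -> HIT, frames=[7,-] (faults so far: 1)
  step 3: ref 5 -> FAULT, frames=[7,5] (faults so far: 2)
  step 4: ref 2 -> FAULT, evict 7, frames=[2,5] (faults so far: 3)
  step 5: ref 4 -> FAULT, evict 5, frames=[2,4] (faults so far: 4)
  step 6: ref 4 -> HIT, frames=[2,4] (faults so far: 4)
  step 7: ref 6 -> FAULT, evict 2, frames=[6,4] (faults so far: 5)
  step 8: ref 7 -> FAULT, evict 4, frames=[6,7] (faults so far: 6)
  step 9: ref 4 -> FAULT, evict 6, frames=[4,7] (faults so far: 7)
  step 10: ref 4 -> HIT, frames=[4,7] (faults so far: 7)
  step 11: ref 3 -> FAULT, evict 7, frames=[4,3] (faults so far: 8)
  LRU total faults: 8
--- Optimal ---
  step 0: ref 7 -> FAULT, frames=[7,-] (faults so far: 1)
  step 1: ref 7 -> HIT, frames=[7,-] (faults so far: 1)
  step 2: ref 7 -> HIT, frames=[7,-] (faults so far: 1)
  step 3: ref 5 -> FAULT, frames=[7,5] (faults so far: 2)
  step 4: ref 2 -> FAULT, evict 5, frames=[7,2] (faults so far: 3)
  step 5: ref 4 -> FAULT, evict 2, frames=[7,4] (faults so far: 4)
  step 6: ref 4 -> HIT, frames=[7,4] (faults so far: 4)
  step 7: ref 6 -> FAULT, evict 4, frames=[7,6] (faults so far: 5)
  step 8: ref 7 -> HIT, frames=[7,6] (faults so far: 5)
  step 9: ref 4 -> FAULT, evict 6, frames=[7,4] (faults so far: 6)
  step 10: ref 4 -> HIT, frames=[7,4] (faults so far: 6)
  step 11: ref 3 -> FAULT, evict 4, frames=[7,3] (faults so far: 7)
  Optimal total faults: 7

Answer: 8 8 7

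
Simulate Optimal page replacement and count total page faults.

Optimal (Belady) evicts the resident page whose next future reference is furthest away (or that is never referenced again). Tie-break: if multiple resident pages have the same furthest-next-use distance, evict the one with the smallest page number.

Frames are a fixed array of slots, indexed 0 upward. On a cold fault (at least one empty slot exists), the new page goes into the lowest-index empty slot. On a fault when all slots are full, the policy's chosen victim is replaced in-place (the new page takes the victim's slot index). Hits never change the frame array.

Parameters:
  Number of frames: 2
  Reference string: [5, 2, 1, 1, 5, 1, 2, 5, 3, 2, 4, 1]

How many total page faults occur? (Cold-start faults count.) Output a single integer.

Step 0: ref 5 → FAULT, frames=[5,-]
Step 1: ref 2 → FAULT, frames=[5,2]
Step 2: ref 1 → FAULT (evict 2), frames=[5,1]
Step 3: ref 1 → HIT, frames=[5,1]
Step 4: ref 5 → HIT, frames=[5,1]
Step 5: ref 1 → HIT, frames=[5,1]
Step 6: ref 2 → FAULT (evict 1), frames=[5,2]
Step 7: ref 5 → HIT, frames=[5,2]
Step 8: ref 3 → FAULT (evict 5), frames=[3,2]
Step 9: ref 2 → HIT, frames=[3,2]
Step 10: ref 4 → FAULT (evict 2), frames=[3,4]
Step 11: ref 1 → FAULT (evict 3), frames=[1,4]
Total faults: 7

Answer: 7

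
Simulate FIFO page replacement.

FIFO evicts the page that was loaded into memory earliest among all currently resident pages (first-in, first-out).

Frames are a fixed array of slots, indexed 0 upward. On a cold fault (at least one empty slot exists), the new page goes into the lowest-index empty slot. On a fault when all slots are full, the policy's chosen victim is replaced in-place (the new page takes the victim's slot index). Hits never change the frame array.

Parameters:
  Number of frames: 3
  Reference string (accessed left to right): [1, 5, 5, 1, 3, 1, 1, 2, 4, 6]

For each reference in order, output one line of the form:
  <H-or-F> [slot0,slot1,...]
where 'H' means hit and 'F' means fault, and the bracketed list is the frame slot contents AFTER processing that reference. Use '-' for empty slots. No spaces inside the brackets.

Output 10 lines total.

F [1,-,-]
F [1,5,-]
H [1,5,-]
H [1,5,-]
F [1,5,3]
H [1,5,3]
H [1,5,3]
F [2,5,3]
F [2,4,3]
F [2,4,6]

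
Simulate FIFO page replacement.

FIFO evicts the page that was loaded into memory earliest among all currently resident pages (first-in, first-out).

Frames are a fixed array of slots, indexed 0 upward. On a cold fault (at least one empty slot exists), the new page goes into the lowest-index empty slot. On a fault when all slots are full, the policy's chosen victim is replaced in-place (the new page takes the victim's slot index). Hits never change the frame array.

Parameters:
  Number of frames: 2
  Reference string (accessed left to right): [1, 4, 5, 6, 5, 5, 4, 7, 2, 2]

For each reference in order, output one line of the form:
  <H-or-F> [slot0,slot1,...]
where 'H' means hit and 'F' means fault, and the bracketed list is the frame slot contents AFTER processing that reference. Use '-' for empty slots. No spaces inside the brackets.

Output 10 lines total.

F [1,-]
F [1,4]
F [5,4]
F [5,6]
H [5,6]
H [5,6]
F [4,6]
F [4,7]
F [2,7]
H [2,7]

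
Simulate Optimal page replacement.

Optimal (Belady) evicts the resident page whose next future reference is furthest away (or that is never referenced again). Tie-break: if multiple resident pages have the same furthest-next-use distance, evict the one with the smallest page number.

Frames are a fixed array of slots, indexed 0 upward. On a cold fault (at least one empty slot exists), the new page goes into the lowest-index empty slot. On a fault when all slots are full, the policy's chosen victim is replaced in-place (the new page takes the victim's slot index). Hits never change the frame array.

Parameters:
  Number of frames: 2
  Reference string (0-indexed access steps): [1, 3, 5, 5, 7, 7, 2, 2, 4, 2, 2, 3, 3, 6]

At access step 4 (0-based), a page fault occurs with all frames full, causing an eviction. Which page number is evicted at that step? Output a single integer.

Answer: 5

Derivation:
Step 0: ref 1 -> FAULT, frames=[1,-]
Step 1: ref 3 -> FAULT, frames=[1,3]
Step 2: ref 5 -> FAULT, evict 1, frames=[5,3]
Step 3: ref 5 -> HIT, frames=[5,3]
Step 4: ref 7 -> FAULT, evict 5, frames=[7,3]
At step 4: evicted page 5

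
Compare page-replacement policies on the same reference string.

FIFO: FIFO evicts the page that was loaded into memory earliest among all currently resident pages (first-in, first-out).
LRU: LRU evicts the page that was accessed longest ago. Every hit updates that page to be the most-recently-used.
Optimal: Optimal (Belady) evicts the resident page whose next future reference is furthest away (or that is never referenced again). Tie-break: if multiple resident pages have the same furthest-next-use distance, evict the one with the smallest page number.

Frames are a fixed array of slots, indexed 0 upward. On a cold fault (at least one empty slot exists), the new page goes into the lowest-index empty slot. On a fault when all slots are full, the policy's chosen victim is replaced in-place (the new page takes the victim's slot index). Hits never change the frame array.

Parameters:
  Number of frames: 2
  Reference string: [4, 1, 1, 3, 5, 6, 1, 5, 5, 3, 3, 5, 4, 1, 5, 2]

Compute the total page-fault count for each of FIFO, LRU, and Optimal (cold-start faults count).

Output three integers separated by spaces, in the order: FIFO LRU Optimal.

--- FIFO ---
  step 0: ref 4 -> FAULT, frames=[4,-] (faults so far: 1)
  step 1: ref 1 -> FAULT, frames=[4,1] (faults so far: 2)
  step 2: ref 1 -> HIT, frames=[4,1] (faults so far: 2)
  step 3: ref 3 -> FAULT, evict 4, frames=[3,1] (faults so far: 3)
  step 4: ref 5 -> FAULT, evict 1, frames=[3,5] (faults so far: 4)
  step 5: ref 6 -> FAULT, evict 3, frames=[6,5] (faults so far: 5)
  step 6: ref 1 -> FAULT, evict 5, frames=[6,1] (faults so far: 6)
  step 7: ref 5 -> FAULT, evict 6, frames=[5,1] (faults so far: 7)
  step 8: ref 5 -> HIT, frames=[5,1] (faults so far: 7)
  step 9: ref 3 -> FAULT, evict 1, frames=[5,3] (faults so far: 8)
  step 10: ref 3 -> HIT, frames=[5,3] (faults so far: 8)
  step 11: ref 5 -> HIT, frames=[5,3] (faults so far: 8)
  step 12: ref 4 -> FAULT, evict 5, frames=[4,3] (faults so far: 9)
  step 13: ref 1 -> FAULT, evict 3, frames=[4,1] (faults so far: 10)
  step 14: ref 5 -> FAULT, evict 4, frames=[5,1] (faults so far: 11)
  step 15: ref 2 -> FAULT, evict 1, frames=[5,2] (faults so far: 12)
  FIFO total faults: 12
--- LRU ---
  step 0: ref 4 -> FAULT, frames=[4,-] (faults so far: 1)
  step 1: ref 1 -> FAULT, frames=[4,1] (faults so far: 2)
  step 2: ref 1 -> HIT, frames=[4,1] (faults so far: 2)
  step 3: ref 3 -> FAULT, evict 4, frames=[3,1] (faults so far: 3)
  step 4: ref 5 -> FAULT, evict 1, frames=[3,5] (faults so far: 4)
  step 5: ref 6 -> FAULT, evict 3, frames=[6,5] (faults so far: 5)
  step 6: ref 1 -> FAULT, evict 5, frames=[6,1] (faults so far: 6)
  step 7: ref 5 -> FAULT, evict 6, frames=[5,1] (faults so far: 7)
  step 8: ref 5 -> HIT, frames=[5,1] (faults so far: 7)
  step 9: ref 3 -> FAULT, evict 1, frames=[5,3] (faults so far: 8)
  step 10: ref 3 -> HIT, frames=[5,3] (faults so far: 8)
  step 11: ref 5 -> HIT, frames=[5,3] (faults so far: 8)
  step 12: ref 4 -> FAULT, evict 3, frames=[5,4] (faults so far: 9)
  step 13: ref 1 -> FAULT, evict 5, frames=[1,4] (faults so far: 10)
  step 14: ref 5 -> FAULT, evict 4, frames=[1,5] (faults so far: 11)
  step 15: ref 2 -> FAULT, evict 1, frames=[2,5] (faults so far: 12)
  LRU total faults: 12
--- Optimal ---
  step 0: ref 4 -> FAULT, frames=[4,-] (faults so far: 1)
  step 1: ref 1 -> FAULT, frames=[4,1] (faults so far: 2)
  step 2: ref 1 -> HIT, frames=[4,1] (faults so far: 2)
  step 3: ref 3 -> FAULT, evict 4, frames=[3,1] (faults so far: 3)
  step 4: ref 5 -> FAULT, evict 3, frames=[5,1] (faults so far: 4)
  step 5: ref 6 -> FAULT, evict 5, frames=[6,1] (faults so far: 5)
  step 6: ref 1 -> HIT, frames=[6,1] (faults so far: 5)
  step 7: ref 5 -> FAULT, evict 6, frames=[5,1] (faults so far: 6)
  step 8: ref 5 -> HIT, frames=[5,1] (faults so far: 6)
  step 9: ref 3 -> FAULT, evict 1, frames=[5,3] (faults so far: 7)
  step 10: ref 3 -> HIT, frames=[5,3] (faults so far: 7)
  step 11: ref 5 -> HIT, frames=[5,3] (faults so far: 7)
  step 12: ref 4 -> FAULT, evict 3, frames=[5,4] (faults so far: 8)
  step 13: ref 1 -> FAULT, evict 4, frames=[5,1] (faults so far: 9)
  step 14: ref 5 -> HIT, frames=[5,1] (faults so far: 9)
  step 15: ref 2 -> FAULT, evict 1, frames=[5,2] (faults so far: 10)
  Optimal total faults: 10

Answer: 12 12 10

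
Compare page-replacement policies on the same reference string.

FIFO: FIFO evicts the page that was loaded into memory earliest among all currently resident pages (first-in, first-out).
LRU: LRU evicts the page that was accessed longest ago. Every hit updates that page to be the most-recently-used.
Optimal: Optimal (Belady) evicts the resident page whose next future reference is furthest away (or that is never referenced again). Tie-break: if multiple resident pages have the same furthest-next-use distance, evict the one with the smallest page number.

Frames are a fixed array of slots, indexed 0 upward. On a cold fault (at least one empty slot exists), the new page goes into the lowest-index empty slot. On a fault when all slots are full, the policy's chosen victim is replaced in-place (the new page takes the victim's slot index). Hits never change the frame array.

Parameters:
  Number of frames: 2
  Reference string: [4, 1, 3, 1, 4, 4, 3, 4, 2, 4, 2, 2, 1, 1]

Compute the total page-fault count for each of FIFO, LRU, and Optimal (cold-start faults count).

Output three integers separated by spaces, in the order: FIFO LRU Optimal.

Answer: 6 7 6

Derivation:
--- FIFO ---
  step 0: ref 4 -> FAULT, frames=[4,-] (faults so far: 1)
  step 1: ref 1 -> FAULT, frames=[4,1] (faults so far: 2)
  step 2: ref 3 -> FAULT, evict 4, frames=[3,1] (faults so far: 3)
  step 3: ref 1 -> HIT, frames=[3,1] (faults so far: 3)
  step 4: ref 4 -> FAULT, evict 1, frames=[3,4] (faults so far: 4)
  step 5: ref 4 -> HIT, frames=[3,4] (faults so far: 4)
  step 6: ref 3 -> HIT, frames=[3,4] (faults so far: 4)
  step 7: ref 4 -> HIT, frames=[3,4] (faults so far: 4)
  step 8: ref 2 -> FAULT, evict 3, frames=[2,4] (faults so far: 5)
  step 9: ref 4 -> HIT, frames=[2,4] (faults so far: 5)
  step 10: ref 2 -> HIT, frames=[2,4] (faults so far: 5)
  step 11: ref 2 -> HIT, frames=[2,4] (faults so far: 5)
  step 12: ref 1 -> FAULT, evict 4, frames=[2,1] (faults so far: 6)
  step 13: ref 1 -> HIT, frames=[2,1] (faults so far: 6)
  FIFO total faults: 6
--- LRU ---
  step 0: ref 4 -> FAULT, frames=[4,-] (faults so far: 1)
  step 1: ref 1 -> FAULT, frames=[4,1] (faults so far: 2)
  step 2: ref 3 -> FAULT, evict 4, frames=[3,1] (faults so far: 3)
  step 3: ref 1 -> HIT, frames=[3,1] (faults so far: 3)
  step 4: ref 4 -> FAULT, evict 3, frames=[4,1] (faults so far: 4)
  step 5: ref 4 -> HIT, frames=[4,1] (faults so far: 4)
  step 6: ref 3 -> FAULT, evict 1, frames=[4,3] (faults so far: 5)
  step 7: ref 4 -> HIT, frames=[4,3] (faults so far: 5)
  step 8: ref 2 -> FAULT, evict 3, frames=[4,2] (faults so far: 6)
  step 9: ref 4 -> HIT, frames=[4,2] (faults so far: 6)
  step 10: ref 2 -> HIT, frames=[4,2] (faults so far: 6)
  step 11: ref 2 -> HIT, frames=[4,2] (faults so far: 6)
  step 12: ref 1 -> FAULT, evict 4, frames=[1,2] (faults so far: 7)
  step 13: ref 1 -> HIT, frames=[1,2] (faults so far: 7)
  LRU total faults: 7
--- Optimal ---
  step 0: ref 4 -> FAULT, frames=[4,-] (faults so far: 1)
  step 1: ref 1 -> FAULT, frames=[4,1] (faults so far: 2)
  step 2: ref 3 -> FAULT, evict 4, frames=[3,1] (faults so far: 3)
  step 3: ref 1 -> HIT, frames=[3,1] (faults so far: 3)
  step 4: ref 4 -> FAULT, evict 1, frames=[3,4] (faults so far: 4)
  step 5: ref 4 -> HIT, frames=[3,4] (faults so far: 4)
  step 6: ref 3 -> HIT, frames=[3,4] (faults so far: 4)
  step 7: ref 4 -> HIT, frames=[3,4] (faults so far: 4)
  step 8: ref 2 -> FAULT, evict 3, frames=[2,4] (faults so far: 5)
  step 9: ref 4 -> HIT, frames=[2,4] (faults so far: 5)
  step 10: ref 2 -> HIT, frames=[2,4] (faults so far: 5)
  step 11: ref 2 -> HIT, frames=[2,4] (faults so far: 5)
  step 12: ref 1 -> FAULT, evict 2, frames=[1,4] (faults so far: 6)
  step 13: ref 1 -> HIT, frames=[1,4] (faults so far: 6)
  Optimal total faults: 6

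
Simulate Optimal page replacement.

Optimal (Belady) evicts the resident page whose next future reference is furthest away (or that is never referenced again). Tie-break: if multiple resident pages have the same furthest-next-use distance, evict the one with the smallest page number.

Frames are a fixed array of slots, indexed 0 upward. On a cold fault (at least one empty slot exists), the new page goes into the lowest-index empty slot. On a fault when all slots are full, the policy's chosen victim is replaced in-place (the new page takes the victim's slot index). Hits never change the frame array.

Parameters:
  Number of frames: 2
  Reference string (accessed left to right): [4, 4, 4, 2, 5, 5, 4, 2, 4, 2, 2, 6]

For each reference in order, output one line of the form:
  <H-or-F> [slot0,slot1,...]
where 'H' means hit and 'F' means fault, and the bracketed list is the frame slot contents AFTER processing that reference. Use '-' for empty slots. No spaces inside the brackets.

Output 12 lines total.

F [4,-]
H [4,-]
H [4,-]
F [4,2]
F [4,5]
H [4,5]
H [4,5]
F [4,2]
H [4,2]
H [4,2]
H [4,2]
F [4,6]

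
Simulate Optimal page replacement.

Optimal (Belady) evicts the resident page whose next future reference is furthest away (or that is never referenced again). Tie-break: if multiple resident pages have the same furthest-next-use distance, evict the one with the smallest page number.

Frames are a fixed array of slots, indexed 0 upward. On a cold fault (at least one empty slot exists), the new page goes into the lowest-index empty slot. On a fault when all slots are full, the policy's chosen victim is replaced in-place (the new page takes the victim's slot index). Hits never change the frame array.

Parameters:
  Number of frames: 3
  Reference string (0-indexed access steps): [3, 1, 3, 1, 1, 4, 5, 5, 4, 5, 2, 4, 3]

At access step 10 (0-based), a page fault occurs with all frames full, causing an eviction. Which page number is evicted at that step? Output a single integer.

Answer: 5

Derivation:
Step 0: ref 3 -> FAULT, frames=[3,-,-]
Step 1: ref 1 -> FAULT, frames=[3,1,-]
Step 2: ref 3 -> HIT, frames=[3,1,-]
Step 3: ref 1 -> HIT, frames=[3,1,-]
Step 4: ref 1 -> HIT, frames=[3,1,-]
Step 5: ref 4 -> FAULT, frames=[3,1,4]
Step 6: ref 5 -> FAULT, evict 1, frames=[3,5,4]
Step 7: ref 5 -> HIT, frames=[3,5,4]
Step 8: ref 4 -> HIT, frames=[3,5,4]
Step 9: ref 5 -> HIT, frames=[3,5,4]
Step 10: ref 2 -> FAULT, evict 5, frames=[3,2,4]
At step 10: evicted page 5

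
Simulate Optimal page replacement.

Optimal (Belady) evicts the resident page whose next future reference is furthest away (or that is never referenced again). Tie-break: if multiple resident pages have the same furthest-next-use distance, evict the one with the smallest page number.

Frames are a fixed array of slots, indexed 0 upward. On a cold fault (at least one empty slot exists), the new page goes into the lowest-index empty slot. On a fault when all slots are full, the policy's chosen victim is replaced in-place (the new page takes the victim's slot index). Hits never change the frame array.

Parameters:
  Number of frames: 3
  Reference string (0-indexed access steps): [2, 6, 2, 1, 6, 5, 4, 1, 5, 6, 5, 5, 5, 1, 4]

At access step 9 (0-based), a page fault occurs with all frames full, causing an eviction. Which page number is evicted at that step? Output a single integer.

Step 0: ref 2 -> FAULT, frames=[2,-,-]
Step 1: ref 6 -> FAULT, frames=[2,6,-]
Step 2: ref 2 -> HIT, frames=[2,6,-]
Step 3: ref 1 -> FAULT, frames=[2,6,1]
Step 4: ref 6 -> HIT, frames=[2,6,1]
Step 5: ref 5 -> FAULT, evict 2, frames=[5,6,1]
Step 6: ref 4 -> FAULT, evict 6, frames=[5,4,1]
Step 7: ref 1 -> HIT, frames=[5,4,1]
Step 8: ref 5 -> HIT, frames=[5,4,1]
Step 9: ref 6 -> FAULT, evict 4, frames=[5,6,1]
At step 9: evicted page 4

Answer: 4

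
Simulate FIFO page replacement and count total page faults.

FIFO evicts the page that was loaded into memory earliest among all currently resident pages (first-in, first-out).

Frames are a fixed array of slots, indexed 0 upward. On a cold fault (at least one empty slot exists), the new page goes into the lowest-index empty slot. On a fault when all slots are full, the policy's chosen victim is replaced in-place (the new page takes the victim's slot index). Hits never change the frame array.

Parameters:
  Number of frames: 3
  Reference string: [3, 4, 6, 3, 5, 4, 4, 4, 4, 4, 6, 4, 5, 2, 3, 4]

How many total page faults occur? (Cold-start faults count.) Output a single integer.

Step 0: ref 3 → FAULT, frames=[3,-,-]
Step 1: ref 4 → FAULT, frames=[3,4,-]
Step 2: ref 6 → FAULT, frames=[3,4,6]
Step 3: ref 3 → HIT, frames=[3,4,6]
Step 4: ref 5 → FAULT (evict 3), frames=[5,4,6]
Step 5: ref 4 → HIT, frames=[5,4,6]
Step 6: ref 4 → HIT, frames=[5,4,6]
Step 7: ref 4 → HIT, frames=[5,4,6]
Step 8: ref 4 → HIT, frames=[5,4,6]
Step 9: ref 4 → HIT, frames=[5,4,6]
Step 10: ref 6 → HIT, frames=[5,4,6]
Step 11: ref 4 → HIT, frames=[5,4,6]
Step 12: ref 5 → HIT, frames=[5,4,6]
Step 13: ref 2 → FAULT (evict 4), frames=[5,2,6]
Step 14: ref 3 → FAULT (evict 6), frames=[5,2,3]
Step 15: ref 4 → FAULT (evict 5), frames=[4,2,3]
Total faults: 7

Answer: 7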